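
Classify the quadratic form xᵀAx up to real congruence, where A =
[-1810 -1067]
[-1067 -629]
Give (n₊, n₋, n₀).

step 0: pivot -1810 → sign −
step 1: pivot -1/1810 → sign −
signature = (0, 2, 0)

Answer: (0, 2, 0)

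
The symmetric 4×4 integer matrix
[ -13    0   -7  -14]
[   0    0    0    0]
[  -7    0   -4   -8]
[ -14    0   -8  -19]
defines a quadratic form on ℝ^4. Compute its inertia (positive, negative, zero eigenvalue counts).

Answer: (0, 3, 1)

Derivation:
step 0: pivot -13 → sign −
step 1: pivot -3/13 → sign −
step 2: pivot -3 → sign −
step 3: row/col 3 already zero → sign 0
signature = (0, 3, 1)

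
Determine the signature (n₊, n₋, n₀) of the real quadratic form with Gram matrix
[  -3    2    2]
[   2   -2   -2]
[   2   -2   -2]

step 0: pivot -3 → sign −
step 1: pivot -2/3 → sign −
step 2: row/col 2 already zero → sign 0
signature = (0, 2, 1)

Answer: (0, 2, 1)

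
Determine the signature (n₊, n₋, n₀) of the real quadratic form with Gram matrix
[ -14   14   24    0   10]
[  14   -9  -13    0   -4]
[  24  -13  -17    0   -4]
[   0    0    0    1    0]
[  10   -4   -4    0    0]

Answer: (2, 2, 1)

Derivation:
step 0: pivot -14 → sign −
step 1: pivot 5 → sign +
step 2: pivot -2/35 → sign −
step 3: pivot 1 → sign +
step 4: row/col 4 already zero → sign 0
signature = (2, 2, 1)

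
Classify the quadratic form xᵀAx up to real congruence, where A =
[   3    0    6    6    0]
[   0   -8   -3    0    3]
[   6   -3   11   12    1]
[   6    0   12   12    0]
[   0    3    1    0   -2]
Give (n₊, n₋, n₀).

step 0: pivot 3 → sign +
step 1: pivot -8 → sign −
step 2: pivot 1/8 → sign +
step 3: pivot -1 → sign −
step 4: row/col 4 already zero → sign 0
signature = (2, 2, 1)

Answer: (2, 2, 1)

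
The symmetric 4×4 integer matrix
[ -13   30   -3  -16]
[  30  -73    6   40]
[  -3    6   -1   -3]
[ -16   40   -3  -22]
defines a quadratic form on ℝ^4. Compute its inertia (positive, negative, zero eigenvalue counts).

step 0: pivot -13 → sign −
step 1: pivot -49/13 → sign −
step 2: pivot -4/49 → sign −
step 3: pivot 1/4 → sign +
signature = (1, 3, 0)

Answer: (1, 3, 0)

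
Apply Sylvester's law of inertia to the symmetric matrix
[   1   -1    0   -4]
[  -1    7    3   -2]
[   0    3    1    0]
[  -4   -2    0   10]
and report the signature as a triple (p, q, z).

step 0: pivot 1 → sign +
step 1: pivot 6 → sign +
step 2: pivot -1/2 → sign −
step 3: pivot 6 → sign +
signature = (3, 1, 0)

Answer: (3, 1, 0)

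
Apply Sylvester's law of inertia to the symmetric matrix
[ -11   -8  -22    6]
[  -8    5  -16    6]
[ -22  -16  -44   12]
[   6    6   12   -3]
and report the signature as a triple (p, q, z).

step 0: pivot -11 → sign −
step 1: pivot 119/11 → sign +
step 2: pivot 3/119 → sign +
step 3: row/col 3 already zero → sign 0
signature = (2, 1, 1)

Answer: (2, 1, 1)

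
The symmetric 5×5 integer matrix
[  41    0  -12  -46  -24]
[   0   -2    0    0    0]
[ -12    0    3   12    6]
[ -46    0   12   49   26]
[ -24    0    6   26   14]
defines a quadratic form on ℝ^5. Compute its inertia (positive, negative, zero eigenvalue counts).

Answer: (2, 3, 0)

Derivation:
step 0: pivot 41 → sign +
step 1: pivot -2 → sign −
step 2: pivot -21/41 → sign −
step 3: pivot 11/7 → sign +
step 4: pivot -6/11 → sign −
signature = (2, 3, 0)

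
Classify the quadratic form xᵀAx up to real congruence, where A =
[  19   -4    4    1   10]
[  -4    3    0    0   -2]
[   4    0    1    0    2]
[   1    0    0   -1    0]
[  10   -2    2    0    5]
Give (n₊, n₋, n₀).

Answer: (2, 2, 1)

Derivation:
step 0: pivot 19 → sign +
step 1: pivot 41/19 → sign +
step 2: pivot -7/41 → sign −
step 3: pivot -4/7 → sign −
step 4: row/col 4 already zero → sign 0
signature = (2, 2, 1)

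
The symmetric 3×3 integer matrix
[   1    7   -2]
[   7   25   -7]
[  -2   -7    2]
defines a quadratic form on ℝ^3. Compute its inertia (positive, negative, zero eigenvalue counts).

step 0: pivot 1 → sign +
step 1: pivot -24 → sign −
step 2: pivot 1/24 → sign +
signature = (2, 1, 0)

Answer: (2, 1, 0)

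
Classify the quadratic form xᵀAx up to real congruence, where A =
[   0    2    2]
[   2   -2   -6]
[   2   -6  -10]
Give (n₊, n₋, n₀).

Answer: (1, 1, 1)

Derivation:
step 0: pivot -2 → sign −
step 1: pivot 2 → sign +
step 2: row/col 2 already zero → sign 0
signature = (1, 1, 1)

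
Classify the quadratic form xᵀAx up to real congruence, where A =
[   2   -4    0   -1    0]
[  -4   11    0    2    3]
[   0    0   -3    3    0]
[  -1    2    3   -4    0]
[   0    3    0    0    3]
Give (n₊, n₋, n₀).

step 0: pivot 2 → sign +
step 1: pivot 3 → sign +
step 2: pivot -3 → sign −
step 3: pivot -3/2 → sign −
step 4: row/col 4 already zero → sign 0
signature = (2, 2, 1)

Answer: (2, 2, 1)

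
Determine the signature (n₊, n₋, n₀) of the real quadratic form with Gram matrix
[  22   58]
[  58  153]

step 0: pivot 22 → sign +
step 1: pivot 1/11 → sign +
signature = (2, 0, 0)

Answer: (2, 0, 0)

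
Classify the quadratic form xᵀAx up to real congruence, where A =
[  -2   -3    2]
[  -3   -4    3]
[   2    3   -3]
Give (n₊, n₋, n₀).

step 0: pivot -2 → sign −
step 1: pivot 1/2 → sign +
step 2: pivot -1 → sign −
signature = (1, 2, 0)

Answer: (1, 2, 0)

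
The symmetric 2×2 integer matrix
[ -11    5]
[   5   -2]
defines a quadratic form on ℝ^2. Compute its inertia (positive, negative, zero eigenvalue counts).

Answer: (1, 1, 0)

Derivation:
step 0: pivot -11 → sign −
step 1: pivot 3/11 → sign +
signature = (1, 1, 0)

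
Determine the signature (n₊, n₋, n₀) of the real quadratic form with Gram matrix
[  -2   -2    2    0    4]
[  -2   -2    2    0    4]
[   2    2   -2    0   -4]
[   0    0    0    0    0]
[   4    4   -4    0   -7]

Answer: (1, 1, 3)

Derivation:
step 0: pivot -2 → sign −
step 1: pivot 1 → sign +
step 2: row/col 2 already zero → sign 0
step 3: row/col 3 already zero → sign 0
step 4: row/col 4 already zero → sign 0
signature = (1, 1, 3)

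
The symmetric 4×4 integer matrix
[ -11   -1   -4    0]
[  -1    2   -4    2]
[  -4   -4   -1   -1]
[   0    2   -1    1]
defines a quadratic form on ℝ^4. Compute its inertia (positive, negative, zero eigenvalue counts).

step 0: pivot -11 → sign −
step 1: pivot 23/11 → sign +
step 2: pivot -135/23 → sign −
step 3: pivot 2/15 → sign +
signature = (2, 2, 0)

Answer: (2, 2, 0)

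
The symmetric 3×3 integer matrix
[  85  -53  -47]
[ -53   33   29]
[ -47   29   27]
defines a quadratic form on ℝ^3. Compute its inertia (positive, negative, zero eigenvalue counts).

step 0: pivot 85 → sign +
step 1: pivot -4/85 → sign −
step 2: pivot 3 → sign +
signature = (2, 1, 0)

Answer: (2, 1, 0)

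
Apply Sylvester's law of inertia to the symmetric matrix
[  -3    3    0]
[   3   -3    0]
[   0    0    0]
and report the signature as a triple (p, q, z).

Answer: (0, 1, 2)

Derivation:
step 0: pivot -3 → sign −
step 1: row/col 1 already zero → sign 0
step 2: row/col 2 already zero → sign 0
signature = (0, 1, 2)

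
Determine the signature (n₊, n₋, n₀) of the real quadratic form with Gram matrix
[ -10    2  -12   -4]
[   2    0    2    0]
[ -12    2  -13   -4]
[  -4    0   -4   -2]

step 0: pivot -10 → sign −
step 1: pivot 2/5 → sign +
step 2: pivot 1 → sign +
step 3: pivot -2 → sign −
signature = (2, 2, 0)

Answer: (2, 2, 0)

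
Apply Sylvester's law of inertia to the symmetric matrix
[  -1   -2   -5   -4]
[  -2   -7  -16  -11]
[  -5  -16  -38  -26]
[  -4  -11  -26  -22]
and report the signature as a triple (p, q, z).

step 0: pivot -1 → sign −
step 1: pivot -3 → sign −
step 2: pivot -1 → sign −
step 3: pivot -3 → sign −
signature = (0, 4, 0)

Answer: (0, 4, 0)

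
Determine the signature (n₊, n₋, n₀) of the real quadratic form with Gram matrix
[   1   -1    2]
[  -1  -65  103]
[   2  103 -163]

step 0: pivot 1 → sign +
step 1: pivot -66 → sign −
step 2: pivot 1/22 → sign +
signature = (2, 1, 0)

Answer: (2, 1, 0)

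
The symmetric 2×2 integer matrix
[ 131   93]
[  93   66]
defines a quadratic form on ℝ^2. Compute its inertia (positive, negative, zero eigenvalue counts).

Answer: (1, 1, 0)

Derivation:
step 0: pivot 131 → sign +
step 1: pivot -3/131 → sign −
signature = (1, 1, 0)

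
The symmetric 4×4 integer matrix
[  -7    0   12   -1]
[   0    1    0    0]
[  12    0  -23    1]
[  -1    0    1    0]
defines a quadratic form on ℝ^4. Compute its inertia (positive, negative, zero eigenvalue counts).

Answer: (2, 2, 0)

Derivation:
step 0: pivot -7 → sign −
step 1: pivot 1 → sign +
step 2: pivot -17/7 → sign −
step 3: pivot 6/17 → sign +
signature = (2, 2, 0)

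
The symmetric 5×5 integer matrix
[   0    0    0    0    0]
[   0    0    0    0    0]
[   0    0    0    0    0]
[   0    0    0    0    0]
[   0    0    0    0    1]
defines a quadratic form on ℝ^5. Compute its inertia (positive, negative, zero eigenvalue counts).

Answer: (1, 0, 4)

Derivation:
step 0: pivot 1 → sign +
step 1: row/col 1 already zero → sign 0
step 2: row/col 2 already zero → sign 0
step 3: row/col 3 already zero → sign 0
step 4: row/col 4 already zero → sign 0
signature = (1, 0, 4)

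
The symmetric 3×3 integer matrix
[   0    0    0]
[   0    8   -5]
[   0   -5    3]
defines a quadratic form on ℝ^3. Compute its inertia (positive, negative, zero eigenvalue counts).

step 0: pivot 8 → sign +
step 1: pivot -1/8 → sign −
step 2: row/col 2 already zero → sign 0
signature = (1, 1, 1)

Answer: (1, 1, 1)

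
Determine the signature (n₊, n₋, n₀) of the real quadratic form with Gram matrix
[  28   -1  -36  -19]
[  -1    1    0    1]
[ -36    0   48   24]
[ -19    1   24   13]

step 0: pivot 28 → sign +
step 1: pivot 27/28 → sign +
step 2: row/col 2 already zero → sign 0
step 3: row/col 3 already zero → sign 0
signature = (2, 0, 2)

Answer: (2, 0, 2)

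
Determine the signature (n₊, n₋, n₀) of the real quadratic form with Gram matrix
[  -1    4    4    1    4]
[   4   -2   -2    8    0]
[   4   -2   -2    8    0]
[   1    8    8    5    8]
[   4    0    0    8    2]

step 0: pivot -1 → sign −
step 1: pivot 14 → sign +
step 2: pivot -30/7 → sign −
step 3: pivot 2/5 → sign +
step 4: row/col 4 already zero → sign 0
signature = (2, 2, 1)

Answer: (2, 2, 1)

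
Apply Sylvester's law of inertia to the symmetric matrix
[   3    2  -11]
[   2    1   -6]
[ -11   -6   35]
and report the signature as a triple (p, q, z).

Answer: (1, 1, 1)

Derivation:
step 0: pivot 3 → sign +
step 1: pivot -1/3 → sign −
step 2: row/col 2 already zero → sign 0
signature = (1, 1, 1)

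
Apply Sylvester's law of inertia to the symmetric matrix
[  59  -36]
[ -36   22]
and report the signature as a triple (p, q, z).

step 0: pivot 59 → sign +
step 1: pivot 2/59 → sign +
signature = (2, 0, 0)

Answer: (2, 0, 0)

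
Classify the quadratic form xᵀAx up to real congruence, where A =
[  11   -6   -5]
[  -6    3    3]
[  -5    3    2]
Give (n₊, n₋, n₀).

step 0: pivot 11 → sign +
step 1: pivot -3/11 → sign −
step 2: row/col 2 already zero → sign 0
signature = (1, 1, 1)

Answer: (1, 1, 1)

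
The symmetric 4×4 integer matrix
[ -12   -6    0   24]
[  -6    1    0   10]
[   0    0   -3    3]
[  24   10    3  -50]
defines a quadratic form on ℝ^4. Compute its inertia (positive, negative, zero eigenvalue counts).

Answer: (1, 2, 1)

Derivation:
step 0: pivot -12 → sign −
step 1: pivot 4 → sign +
step 2: pivot -3 → sign −
step 3: row/col 3 already zero → sign 0
signature = (1, 2, 1)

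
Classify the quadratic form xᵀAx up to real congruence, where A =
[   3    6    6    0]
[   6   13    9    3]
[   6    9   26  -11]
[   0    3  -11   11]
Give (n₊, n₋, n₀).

step 0: pivot 3 → sign +
step 1: pivot 1 → sign +
step 2: pivot 5 → sign +
step 3: pivot 6/5 → sign +
signature = (4, 0, 0)

Answer: (4, 0, 0)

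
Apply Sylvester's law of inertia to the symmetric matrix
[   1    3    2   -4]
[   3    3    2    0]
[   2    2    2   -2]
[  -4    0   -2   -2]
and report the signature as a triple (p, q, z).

Answer: (2, 1, 1)

Derivation:
step 0: pivot 1 → sign +
step 1: pivot -6 → sign −
step 2: pivot 2/3 → sign +
step 3: row/col 3 already zero → sign 0
signature = (2, 1, 1)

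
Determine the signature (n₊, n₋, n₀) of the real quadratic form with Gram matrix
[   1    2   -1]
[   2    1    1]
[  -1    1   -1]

step 0: pivot 1 → sign +
step 1: pivot -3 → sign −
step 2: pivot 1 → sign +
signature = (2, 1, 0)

Answer: (2, 1, 0)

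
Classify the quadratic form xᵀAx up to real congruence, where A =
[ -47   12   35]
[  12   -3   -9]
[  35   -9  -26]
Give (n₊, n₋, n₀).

Answer: (1, 1, 1)

Derivation:
step 0: pivot -47 → sign −
step 1: pivot 3/47 → sign +
step 2: row/col 2 already zero → sign 0
signature = (1, 1, 1)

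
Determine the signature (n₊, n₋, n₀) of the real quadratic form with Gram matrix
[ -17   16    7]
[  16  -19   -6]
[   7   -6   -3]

step 0: pivot -17 → sign −
step 1: pivot -67/17 → sign −
step 2: pivot -2/67 → sign −
signature = (0, 3, 0)

Answer: (0, 3, 0)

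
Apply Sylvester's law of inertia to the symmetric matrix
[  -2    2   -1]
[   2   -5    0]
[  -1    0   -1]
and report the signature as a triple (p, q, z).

step 0: pivot -2 → sign −
step 1: pivot -3 → sign −
step 2: pivot -1/6 → sign −
signature = (0, 3, 0)

Answer: (0, 3, 0)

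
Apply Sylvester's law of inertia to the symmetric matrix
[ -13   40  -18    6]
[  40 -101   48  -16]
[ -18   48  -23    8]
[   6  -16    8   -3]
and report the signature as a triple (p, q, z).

Answer: (1, 3, 0)

Derivation:
step 0: pivot -13 → sign −
step 1: pivot 287/13 → sign +
step 2: pivot -157/287 → sign −
step 3: pivot -3/157 → sign −
signature = (1, 3, 0)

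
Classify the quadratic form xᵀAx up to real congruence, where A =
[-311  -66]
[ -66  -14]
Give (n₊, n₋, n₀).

Answer: (1, 1, 0)

Derivation:
step 0: pivot -311 → sign −
step 1: pivot 2/311 → sign +
signature = (1, 1, 0)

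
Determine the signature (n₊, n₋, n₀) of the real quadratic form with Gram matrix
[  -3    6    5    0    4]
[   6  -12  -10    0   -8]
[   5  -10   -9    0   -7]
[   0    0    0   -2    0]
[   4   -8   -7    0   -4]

Answer: (1, 3, 1)

Derivation:
step 0: pivot -3 → sign −
step 1: pivot -2/3 → sign −
step 2: pivot -2 → sign −
step 3: pivot 3/2 → sign +
step 4: row/col 4 already zero → sign 0
signature = (1, 3, 1)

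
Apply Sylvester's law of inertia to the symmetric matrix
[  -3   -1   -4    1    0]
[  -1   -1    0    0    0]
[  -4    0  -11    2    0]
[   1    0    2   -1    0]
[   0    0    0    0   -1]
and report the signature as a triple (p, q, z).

step 0: pivot -3 → sign −
step 1: pivot -2/3 → sign −
step 2: pivot -3 → sign −
step 3: pivot -1/2 → sign −
step 4: pivot -1 → sign −
signature = (0, 5, 0)

Answer: (0, 5, 0)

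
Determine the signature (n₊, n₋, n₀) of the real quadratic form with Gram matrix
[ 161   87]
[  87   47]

step 0: pivot 161 → sign +
step 1: pivot -2/161 → sign −
signature = (1, 1, 0)

Answer: (1, 1, 0)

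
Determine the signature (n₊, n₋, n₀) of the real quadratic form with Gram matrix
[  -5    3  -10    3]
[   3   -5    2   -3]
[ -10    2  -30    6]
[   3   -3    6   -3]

step 0: pivot -5 → sign −
step 1: pivot -16/5 → sign −
step 2: pivot -5 → sign −
step 3: pivot -3/10 → sign −
signature = (0, 4, 0)

Answer: (0, 4, 0)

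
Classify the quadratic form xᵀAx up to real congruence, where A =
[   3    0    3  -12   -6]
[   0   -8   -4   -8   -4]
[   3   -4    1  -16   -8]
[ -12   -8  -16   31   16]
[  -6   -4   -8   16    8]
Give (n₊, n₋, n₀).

step 0: pivot 3 → sign +
step 1: pivot -8 → sign −
step 2: pivot -9 → sign −
step 3: pivot -2/9 → sign −
step 4: row/col 4 already zero → sign 0
signature = (1, 3, 1)

Answer: (1, 3, 1)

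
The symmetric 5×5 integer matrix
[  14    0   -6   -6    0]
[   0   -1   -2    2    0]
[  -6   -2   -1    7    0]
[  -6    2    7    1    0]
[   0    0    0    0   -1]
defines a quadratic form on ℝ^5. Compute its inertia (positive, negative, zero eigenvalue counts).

step 0: pivot 14 → sign +
step 1: pivot -1 → sign −
step 2: pivot 3/7 → sign +
step 3: pivot 2 → sign +
step 4: pivot -1 → sign −
signature = (3, 2, 0)

Answer: (3, 2, 0)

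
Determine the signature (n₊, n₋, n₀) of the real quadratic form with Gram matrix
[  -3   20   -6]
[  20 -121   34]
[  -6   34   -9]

step 0: pivot -3 → sign −
step 1: pivot 37/3 → sign +
step 2: pivot 3/37 → sign +
signature = (2, 1, 0)

Answer: (2, 1, 0)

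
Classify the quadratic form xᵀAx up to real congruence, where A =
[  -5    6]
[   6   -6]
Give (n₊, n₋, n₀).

Answer: (1, 1, 0)

Derivation:
step 0: pivot -5 → sign −
step 1: pivot 6/5 → sign +
signature = (1, 1, 0)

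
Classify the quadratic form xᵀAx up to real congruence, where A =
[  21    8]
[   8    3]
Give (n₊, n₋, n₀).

Answer: (1, 1, 0)

Derivation:
step 0: pivot 21 → sign +
step 1: pivot -1/21 → sign −
signature = (1, 1, 0)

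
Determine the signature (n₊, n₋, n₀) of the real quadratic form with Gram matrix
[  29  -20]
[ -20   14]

step 0: pivot 29 → sign +
step 1: pivot 6/29 → sign +
signature = (2, 0, 0)

Answer: (2, 0, 0)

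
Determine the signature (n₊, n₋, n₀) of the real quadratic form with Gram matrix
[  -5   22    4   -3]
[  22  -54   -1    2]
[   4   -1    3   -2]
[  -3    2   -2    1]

Answer: (1, 3, 0)

Derivation:
step 0: pivot -5 → sign −
step 1: pivot 214/5 → sign +
step 2: pivot -51/214 → sign −
step 3: pivot -2/17 → sign −
signature = (1, 3, 0)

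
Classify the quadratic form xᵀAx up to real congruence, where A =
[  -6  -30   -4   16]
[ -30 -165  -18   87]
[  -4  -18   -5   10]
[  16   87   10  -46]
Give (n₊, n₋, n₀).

step 0: pivot -6 → sign −
step 1: pivot -15 → sign −
step 2: pivot -31/15 → sign −
step 3: pivot -1/31 → sign −
signature = (0, 4, 0)

Answer: (0, 4, 0)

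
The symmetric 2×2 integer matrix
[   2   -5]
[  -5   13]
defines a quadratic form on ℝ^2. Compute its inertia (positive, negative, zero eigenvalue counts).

step 0: pivot 2 → sign +
step 1: pivot 1/2 → sign +
signature = (2, 0, 0)

Answer: (2, 0, 0)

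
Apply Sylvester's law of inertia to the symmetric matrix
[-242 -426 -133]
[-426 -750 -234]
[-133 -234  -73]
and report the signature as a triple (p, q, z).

Answer: (1, 2, 0)

Derivation:
step 0: pivot -242 → sign −
step 1: pivot -12/121 → sign −
step 2: pivot 1/4 → sign +
signature = (1, 2, 0)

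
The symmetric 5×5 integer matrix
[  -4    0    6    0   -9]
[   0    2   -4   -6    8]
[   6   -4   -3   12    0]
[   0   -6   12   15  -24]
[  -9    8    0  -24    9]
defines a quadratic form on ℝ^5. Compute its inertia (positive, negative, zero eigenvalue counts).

Answer: (2, 3, 0)

Derivation:
step 0: pivot -4 → sign −
step 1: pivot 2 → sign +
step 2: pivot -2 → sign −
step 3: pivot -3 → sign −
step 4: pivot 3/8 → sign +
signature = (2, 3, 0)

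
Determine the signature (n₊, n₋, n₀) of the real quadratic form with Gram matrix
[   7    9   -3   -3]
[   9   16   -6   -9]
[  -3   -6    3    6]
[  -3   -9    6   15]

step 0: pivot 7 → sign +
step 1: pivot 31/7 → sign +
step 2: pivot 21/31 → sign +
step 3: pivot 3/7 → sign +
signature = (4, 0, 0)

Answer: (4, 0, 0)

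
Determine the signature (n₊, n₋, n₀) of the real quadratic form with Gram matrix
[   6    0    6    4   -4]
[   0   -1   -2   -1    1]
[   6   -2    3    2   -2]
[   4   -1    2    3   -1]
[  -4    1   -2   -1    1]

Answer: (3, 2, 0)

Derivation:
step 0: pivot 6 → sign +
step 1: pivot -1 → sign −
step 2: pivot 1 → sign +
step 3: pivot 4/3 → sign +
step 4: pivot -1 → sign −
signature = (3, 2, 0)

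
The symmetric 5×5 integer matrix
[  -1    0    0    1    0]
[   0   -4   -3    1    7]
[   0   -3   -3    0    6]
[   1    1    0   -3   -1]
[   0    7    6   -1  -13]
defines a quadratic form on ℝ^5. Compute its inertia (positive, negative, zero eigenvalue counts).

Answer: (0, 4, 1)

Derivation:
step 0: pivot -1 → sign −
step 1: pivot -4 → sign −
step 2: pivot -3/4 → sign −
step 3: pivot -1 → sign −
step 4: row/col 4 already zero → sign 0
signature = (0, 4, 1)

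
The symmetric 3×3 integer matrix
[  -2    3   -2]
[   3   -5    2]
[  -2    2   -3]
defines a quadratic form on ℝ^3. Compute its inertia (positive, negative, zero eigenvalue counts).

step 0: pivot -2 → sign −
step 1: pivot -1/2 → sign −
step 2: pivot 1 → sign +
signature = (1, 2, 0)

Answer: (1, 2, 0)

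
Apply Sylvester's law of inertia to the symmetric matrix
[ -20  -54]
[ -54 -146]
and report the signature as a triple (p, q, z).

step 0: pivot -20 → sign −
step 1: pivot -1/5 → sign −
signature = (0, 2, 0)

Answer: (0, 2, 0)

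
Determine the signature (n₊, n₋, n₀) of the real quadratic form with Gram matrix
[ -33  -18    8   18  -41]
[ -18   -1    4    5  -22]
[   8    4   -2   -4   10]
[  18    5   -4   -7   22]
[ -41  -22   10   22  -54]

Answer: (2, 3, 0)

Derivation:
step 0: pivot -33 → sign −
step 1: pivot 97/11 → sign +
step 2: pivot -22/291 → sign −
step 3: pivot 6/11 → sign +
step 4: pivot -3 → sign −
signature = (2, 3, 0)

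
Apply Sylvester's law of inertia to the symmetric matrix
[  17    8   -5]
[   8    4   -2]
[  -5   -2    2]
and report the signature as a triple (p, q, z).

Answer: (2, 0, 1)

Derivation:
step 0: pivot 17 → sign +
step 1: pivot 4/17 → sign +
step 2: row/col 2 already zero → sign 0
signature = (2, 0, 1)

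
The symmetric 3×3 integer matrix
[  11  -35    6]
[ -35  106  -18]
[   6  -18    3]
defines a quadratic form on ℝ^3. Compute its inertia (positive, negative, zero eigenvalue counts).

Answer: (1, 2, 0)

Derivation:
step 0: pivot 11 → sign +
step 1: pivot -59/11 → sign −
step 2: pivot -3/59 → sign −
signature = (1, 2, 0)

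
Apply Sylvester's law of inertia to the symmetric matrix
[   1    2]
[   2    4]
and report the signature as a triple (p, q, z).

step 0: pivot 1 → sign +
step 1: row/col 1 already zero → sign 0
signature = (1, 0, 1)

Answer: (1, 0, 1)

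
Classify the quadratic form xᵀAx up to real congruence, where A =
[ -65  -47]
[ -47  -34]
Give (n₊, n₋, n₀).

Answer: (0, 2, 0)

Derivation:
step 0: pivot -65 → sign −
step 1: pivot -1/65 → sign −
signature = (0, 2, 0)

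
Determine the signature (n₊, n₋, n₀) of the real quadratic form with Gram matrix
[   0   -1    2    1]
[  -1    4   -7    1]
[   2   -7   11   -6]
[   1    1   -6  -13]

step 0: pivot 4 → sign +
step 1: pivot -1/4 → sign −
step 2: pivot -1 → sign −
step 3: pivot 2 → sign +
signature = (2, 2, 0)

Answer: (2, 2, 0)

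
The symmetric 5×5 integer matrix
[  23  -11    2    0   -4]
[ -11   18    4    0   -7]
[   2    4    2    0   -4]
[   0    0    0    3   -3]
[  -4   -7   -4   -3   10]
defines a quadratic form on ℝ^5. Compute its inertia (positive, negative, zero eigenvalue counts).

step 0: pivot 23 → sign +
step 1: pivot 293/23 → sign +
step 2: pivot -30/293 → sign −
step 3: pivot 3 → sign +
step 4: pivot 2/5 → sign +
signature = (4, 1, 0)

Answer: (4, 1, 0)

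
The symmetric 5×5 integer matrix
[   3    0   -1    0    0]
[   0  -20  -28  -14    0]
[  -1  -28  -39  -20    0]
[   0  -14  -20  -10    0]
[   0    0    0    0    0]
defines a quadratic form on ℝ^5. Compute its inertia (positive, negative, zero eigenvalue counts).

Answer: (2, 2, 1)

Derivation:
step 0: pivot 3 → sign +
step 1: pivot -20 → sign −
step 2: pivot -2/15 → sign −
step 3: pivot 1 → sign +
step 4: row/col 4 already zero → sign 0
signature = (2, 2, 1)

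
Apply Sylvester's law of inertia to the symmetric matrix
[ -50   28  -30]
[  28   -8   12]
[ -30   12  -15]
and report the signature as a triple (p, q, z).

Answer: (1, 1, 1)

Derivation:
step 0: pivot -50 → sign −
step 1: pivot 192/25 → sign +
step 2: row/col 2 already zero → sign 0
signature = (1, 1, 1)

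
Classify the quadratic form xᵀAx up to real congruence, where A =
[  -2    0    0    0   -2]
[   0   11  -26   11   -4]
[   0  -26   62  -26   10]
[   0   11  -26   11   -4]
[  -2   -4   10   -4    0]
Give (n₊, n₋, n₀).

Answer: (2, 1, 2)

Derivation:
step 0: pivot -2 → sign −
step 1: pivot 11 → sign +
step 2: pivot 6/11 → sign +
step 3: row/col 3 already zero → sign 0
step 4: row/col 4 already zero → sign 0
signature = (2, 1, 2)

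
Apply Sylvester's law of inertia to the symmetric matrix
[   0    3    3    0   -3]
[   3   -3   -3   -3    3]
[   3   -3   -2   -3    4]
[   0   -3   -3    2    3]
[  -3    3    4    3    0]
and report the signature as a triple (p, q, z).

Answer: (4, 1, 0)

Derivation:
step 0: pivot -3 → sign −
step 1: pivot 3 → sign +
step 2: pivot 1 → sign +
step 3: pivot 2 → sign +
step 4: pivot 2 → sign +
signature = (4, 1, 0)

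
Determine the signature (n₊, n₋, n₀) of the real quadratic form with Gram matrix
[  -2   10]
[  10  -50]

Answer: (0, 1, 1)

Derivation:
step 0: pivot -2 → sign −
step 1: row/col 1 already zero → sign 0
signature = (0, 1, 1)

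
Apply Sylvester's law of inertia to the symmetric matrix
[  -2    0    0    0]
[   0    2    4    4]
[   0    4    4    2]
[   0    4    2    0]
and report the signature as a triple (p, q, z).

Answer: (2, 2, 0)

Derivation:
step 0: pivot -2 → sign −
step 1: pivot 2 → sign +
step 2: pivot -4 → sign −
step 3: pivot 1 → sign +
signature = (2, 2, 0)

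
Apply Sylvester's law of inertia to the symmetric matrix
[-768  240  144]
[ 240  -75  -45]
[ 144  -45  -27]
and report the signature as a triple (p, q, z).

step 0: pivot -768 → sign −
step 1: row/col 1 already zero → sign 0
step 2: row/col 2 already zero → sign 0
signature = (0, 1, 2)

Answer: (0, 1, 2)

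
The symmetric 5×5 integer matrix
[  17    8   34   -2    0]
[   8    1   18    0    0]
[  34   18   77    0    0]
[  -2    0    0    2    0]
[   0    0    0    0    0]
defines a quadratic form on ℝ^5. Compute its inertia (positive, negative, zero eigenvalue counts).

step 0: pivot 17 → sign +
step 1: pivot -47/17 → sign −
step 2: pivot 491/47 → sign +
step 3: pivot -6/491 → sign −
step 4: row/col 4 already zero → sign 0
signature = (2, 2, 1)

Answer: (2, 2, 1)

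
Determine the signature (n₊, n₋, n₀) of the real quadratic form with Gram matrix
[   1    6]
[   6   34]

Answer: (1, 1, 0)

Derivation:
step 0: pivot 1 → sign +
step 1: pivot -2 → sign −
signature = (1, 1, 0)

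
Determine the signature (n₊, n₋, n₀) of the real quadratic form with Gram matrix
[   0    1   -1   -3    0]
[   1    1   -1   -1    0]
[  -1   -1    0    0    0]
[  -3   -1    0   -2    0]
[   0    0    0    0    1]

step 0: pivot 1 → sign +
step 1: pivot -1 → sign −
step 2: pivot -1 → sign −
step 3: pivot 2 → sign +
step 4: pivot 1 → sign +
signature = (3, 2, 0)

Answer: (3, 2, 0)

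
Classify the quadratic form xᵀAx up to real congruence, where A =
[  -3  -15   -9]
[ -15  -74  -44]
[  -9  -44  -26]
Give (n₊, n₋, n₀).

Answer: (1, 1, 1)

Derivation:
step 0: pivot -3 → sign −
step 1: pivot 1 → sign +
step 2: row/col 2 already zero → sign 0
signature = (1, 1, 1)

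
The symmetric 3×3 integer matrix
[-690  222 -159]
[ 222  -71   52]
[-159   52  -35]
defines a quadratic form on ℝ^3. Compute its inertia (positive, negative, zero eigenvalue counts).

Answer: (1, 2, 0)

Derivation:
step 0: pivot -690 → sign −
step 1: pivot 49/115 → sign +
step 2: pivot -3/98 → sign −
signature = (1, 2, 0)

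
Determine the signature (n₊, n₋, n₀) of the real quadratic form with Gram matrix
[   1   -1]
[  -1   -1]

Answer: (1, 1, 0)

Derivation:
step 0: pivot 1 → sign +
step 1: pivot -2 → sign −
signature = (1, 1, 0)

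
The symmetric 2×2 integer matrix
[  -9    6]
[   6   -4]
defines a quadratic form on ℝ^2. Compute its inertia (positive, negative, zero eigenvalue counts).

step 0: pivot -9 → sign −
step 1: row/col 1 already zero → sign 0
signature = (0, 1, 1)

Answer: (0, 1, 1)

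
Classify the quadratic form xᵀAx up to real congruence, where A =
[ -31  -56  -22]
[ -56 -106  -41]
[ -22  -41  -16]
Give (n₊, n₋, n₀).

Answer: (0, 3, 0)

Derivation:
step 0: pivot -31 → sign −
step 1: pivot -150/31 → sign −
step 2: pivot -3/50 → sign −
signature = (0, 3, 0)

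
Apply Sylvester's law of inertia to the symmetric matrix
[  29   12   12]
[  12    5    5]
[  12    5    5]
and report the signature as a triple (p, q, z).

step 0: pivot 29 → sign +
step 1: pivot 1/29 → sign +
step 2: row/col 2 already zero → sign 0
signature = (2, 0, 1)

Answer: (2, 0, 1)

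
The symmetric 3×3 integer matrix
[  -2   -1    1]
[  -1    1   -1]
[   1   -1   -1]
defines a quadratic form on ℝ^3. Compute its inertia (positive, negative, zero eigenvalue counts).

step 0: pivot -2 → sign −
step 1: pivot 3/2 → sign +
step 2: pivot -2 → sign −
signature = (1, 2, 0)

Answer: (1, 2, 0)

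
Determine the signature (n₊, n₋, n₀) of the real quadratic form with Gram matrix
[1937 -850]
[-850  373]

step 0: pivot 1937 → sign +
step 1: pivot 1/1937 → sign +
signature = (2, 0, 0)

Answer: (2, 0, 0)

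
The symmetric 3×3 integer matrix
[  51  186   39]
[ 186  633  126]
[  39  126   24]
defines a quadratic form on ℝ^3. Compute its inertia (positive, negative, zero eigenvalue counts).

step 0: pivot 51 → sign +
step 1: pivot -771/17 → sign −
step 2: pivot -3/257 → sign −
signature = (1, 2, 0)

Answer: (1, 2, 0)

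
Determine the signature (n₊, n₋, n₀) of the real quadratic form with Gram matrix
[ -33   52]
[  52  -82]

Answer: (0, 2, 0)

Derivation:
step 0: pivot -33 → sign −
step 1: pivot -2/33 → sign −
signature = (0, 2, 0)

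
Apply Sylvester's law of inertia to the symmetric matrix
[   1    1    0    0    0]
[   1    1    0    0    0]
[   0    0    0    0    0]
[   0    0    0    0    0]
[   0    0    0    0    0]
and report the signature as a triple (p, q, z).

Answer: (1, 0, 4)

Derivation:
step 0: pivot 1 → sign +
step 1: row/col 1 already zero → sign 0
step 2: row/col 2 already zero → sign 0
step 3: row/col 3 already zero → sign 0
step 4: row/col 4 already zero → sign 0
signature = (1, 0, 4)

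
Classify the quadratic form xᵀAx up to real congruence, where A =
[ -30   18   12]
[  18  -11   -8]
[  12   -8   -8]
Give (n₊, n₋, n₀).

Answer: (0, 2, 1)

Derivation:
step 0: pivot -30 → sign −
step 1: pivot -1/5 → sign −
step 2: row/col 2 already zero → sign 0
signature = (0, 2, 1)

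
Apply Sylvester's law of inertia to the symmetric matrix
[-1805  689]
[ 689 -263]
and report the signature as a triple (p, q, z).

Answer: (1, 1, 0)

Derivation:
step 0: pivot -1805 → sign −
step 1: pivot 6/1805 → sign +
signature = (1, 1, 0)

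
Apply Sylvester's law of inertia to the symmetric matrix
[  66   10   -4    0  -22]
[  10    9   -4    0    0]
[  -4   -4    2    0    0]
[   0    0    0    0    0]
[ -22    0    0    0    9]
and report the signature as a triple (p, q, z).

step 0: pivot 66 → sign +
step 1: pivot 247/33 → sign +
step 2: pivot 54/247 → sign +
step 3: pivot 1/27 → sign +
step 4: row/col 4 already zero → sign 0
signature = (4, 0, 1)

Answer: (4, 0, 1)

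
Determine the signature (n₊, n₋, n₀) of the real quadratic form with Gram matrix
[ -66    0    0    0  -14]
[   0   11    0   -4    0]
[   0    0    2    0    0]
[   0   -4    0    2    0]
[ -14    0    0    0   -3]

Answer: (3, 2, 0)

Derivation:
step 0: pivot -66 → sign −
step 1: pivot 11 → sign +
step 2: pivot 2 → sign +
step 3: pivot 6/11 → sign +
step 4: pivot -1/33 → sign −
signature = (3, 2, 0)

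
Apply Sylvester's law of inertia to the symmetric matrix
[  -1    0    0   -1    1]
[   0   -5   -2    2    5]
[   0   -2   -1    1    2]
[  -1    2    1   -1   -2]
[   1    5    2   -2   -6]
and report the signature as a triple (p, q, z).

step 0: pivot -1 → sign −
step 1: pivot -5 → sign −
step 2: pivot -1/5 → sign −
step 3: pivot 1 → sign +
step 4: pivot -1 → sign −
signature = (1, 4, 0)

Answer: (1, 4, 0)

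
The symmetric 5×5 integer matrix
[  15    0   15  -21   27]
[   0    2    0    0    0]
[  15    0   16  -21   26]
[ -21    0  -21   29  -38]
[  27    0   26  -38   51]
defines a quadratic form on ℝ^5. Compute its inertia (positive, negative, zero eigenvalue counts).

Answer: (4, 1, 0)

Derivation:
step 0: pivot 15 → sign +
step 1: pivot 2 → sign +
step 2: pivot 1 → sign +
step 3: pivot -2/5 → sign −
step 4: pivot 3/2 → sign +
signature = (4, 1, 0)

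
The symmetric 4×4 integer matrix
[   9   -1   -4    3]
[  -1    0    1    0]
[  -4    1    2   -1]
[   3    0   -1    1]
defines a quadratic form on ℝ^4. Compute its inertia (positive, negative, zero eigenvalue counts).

Answer: (2, 2, 0)

Derivation:
step 0: pivot 9 → sign +
step 1: pivot -1/9 → sign −
step 2: pivot 3 → sign +
step 3: pivot -1/3 → sign −
signature = (2, 2, 0)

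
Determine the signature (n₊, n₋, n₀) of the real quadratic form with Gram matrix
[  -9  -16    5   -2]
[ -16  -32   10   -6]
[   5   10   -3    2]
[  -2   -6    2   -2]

Answer: (1, 2, 1)

Derivation:
step 0: pivot -9 → sign −
step 1: pivot -32/9 → sign −
step 2: pivot 1/8 → sign +
step 3: row/col 3 already zero → sign 0
signature = (1, 2, 1)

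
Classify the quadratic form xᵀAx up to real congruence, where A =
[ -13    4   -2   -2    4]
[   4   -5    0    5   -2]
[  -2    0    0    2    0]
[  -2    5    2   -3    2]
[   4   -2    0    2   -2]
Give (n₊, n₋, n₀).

step 0: pivot -13 → sign −
step 1: pivot -49/13 → sign −
step 2: pivot 20/49 → sign +
step 3: pivot -19/5 → sign −
step 4: pivot 6/19 → sign +
signature = (2, 3, 0)

Answer: (2, 3, 0)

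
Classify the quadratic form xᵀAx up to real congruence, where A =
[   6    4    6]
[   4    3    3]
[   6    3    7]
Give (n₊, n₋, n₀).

Answer: (2, 1, 0)

Derivation:
step 0: pivot 6 → sign +
step 1: pivot 1/3 → sign +
step 2: pivot -2 → sign −
signature = (2, 1, 0)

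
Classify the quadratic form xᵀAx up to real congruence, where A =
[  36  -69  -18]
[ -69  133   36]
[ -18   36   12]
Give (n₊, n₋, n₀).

Answer: (2, 0, 1)

Derivation:
step 0: pivot 36 → sign +
step 1: pivot 3/4 → sign +
step 2: row/col 2 already zero → sign 0
signature = (2, 0, 1)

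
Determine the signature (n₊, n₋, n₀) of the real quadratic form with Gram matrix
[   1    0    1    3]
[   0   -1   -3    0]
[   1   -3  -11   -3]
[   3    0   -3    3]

Answer: (2, 2, 0)

Derivation:
step 0: pivot 1 → sign +
step 1: pivot -1 → sign −
step 2: pivot -3 → sign −
step 3: pivot 6 → sign +
signature = (2, 2, 0)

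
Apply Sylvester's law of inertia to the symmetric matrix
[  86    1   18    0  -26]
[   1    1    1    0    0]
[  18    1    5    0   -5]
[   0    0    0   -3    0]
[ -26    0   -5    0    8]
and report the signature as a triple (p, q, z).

Answer: (3, 2, 0)

Derivation:
step 0: pivot 86 → sign +
step 1: pivot 85/86 → sign +
step 2: pivot 3/5 → sign +
step 3: pivot -3 → sign −
step 4: pivot -1/51 → sign −
signature = (3, 2, 0)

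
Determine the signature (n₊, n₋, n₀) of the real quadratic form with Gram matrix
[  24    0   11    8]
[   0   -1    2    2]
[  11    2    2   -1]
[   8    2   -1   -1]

Answer: (2, 2, 0)

Derivation:
step 0: pivot 24 → sign +
step 1: pivot -1 → sign −
step 2: pivot 23/24 → sign +
step 3: pivot -3/23 → sign −
signature = (2, 2, 0)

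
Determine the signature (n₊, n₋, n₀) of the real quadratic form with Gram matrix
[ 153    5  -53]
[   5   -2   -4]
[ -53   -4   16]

Answer: (2, 1, 0)

Derivation:
step 0: pivot 153 → sign +
step 1: pivot -331/153 → sign −
step 2: pivot 6/331 → sign +
signature = (2, 1, 0)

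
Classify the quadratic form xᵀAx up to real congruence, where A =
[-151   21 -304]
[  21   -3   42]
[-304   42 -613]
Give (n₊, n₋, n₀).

Answer: (0, 2, 1)

Derivation:
step 0: pivot -151 → sign −
step 1: pivot -12/151 → sign −
step 2: row/col 2 already zero → sign 0
signature = (0, 2, 1)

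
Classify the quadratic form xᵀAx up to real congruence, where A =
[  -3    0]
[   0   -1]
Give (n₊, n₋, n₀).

Answer: (0, 2, 0)

Derivation:
step 0: pivot -3 → sign −
step 1: pivot -1 → sign −
signature = (0, 2, 0)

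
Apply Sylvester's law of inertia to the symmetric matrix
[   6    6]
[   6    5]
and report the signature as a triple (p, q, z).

step 0: pivot 6 → sign +
step 1: pivot -1 → sign −
signature = (1, 1, 0)

Answer: (1, 1, 0)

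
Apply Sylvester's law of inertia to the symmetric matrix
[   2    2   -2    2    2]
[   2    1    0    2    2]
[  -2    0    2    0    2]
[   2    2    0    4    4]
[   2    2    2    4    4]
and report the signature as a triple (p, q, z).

Answer: (3, 2, 0)

Derivation:
step 0: pivot 2 → sign +
step 1: pivot -1 → sign −
step 2: pivot 4 → sign +
step 3: pivot 1 → sign +
step 4: pivot -2 → sign −
signature = (3, 2, 0)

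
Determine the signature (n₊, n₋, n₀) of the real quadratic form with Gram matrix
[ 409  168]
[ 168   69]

Answer: (1, 1, 0)

Derivation:
step 0: pivot 409 → sign +
step 1: pivot -3/409 → sign −
signature = (1, 1, 0)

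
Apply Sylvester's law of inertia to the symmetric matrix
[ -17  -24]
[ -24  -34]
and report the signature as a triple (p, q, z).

Answer: (0, 2, 0)

Derivation:
step 0: pivot -17 → sign −
step 1: pivot -2/17 → sign −
signature = (0, 2, 0)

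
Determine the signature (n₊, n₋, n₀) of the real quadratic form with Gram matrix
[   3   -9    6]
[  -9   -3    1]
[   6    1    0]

step 0: pivot 3 → sign +
step 1: pivot -30 → sign −
step 2: pivot 1/30 → sign +
signature = (2, 1, 0)

Answer: (2, 1, 0)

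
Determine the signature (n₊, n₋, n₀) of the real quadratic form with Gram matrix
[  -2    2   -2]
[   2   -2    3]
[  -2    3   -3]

Answer: (1, 2, 0)

Derivation:
step 0: pivot -2 → sign −
step 1: pivot -1 → sign −
step 2: pivot 1 → sign +
signature = (1, 2, 0)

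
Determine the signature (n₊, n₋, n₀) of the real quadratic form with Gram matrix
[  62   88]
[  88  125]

Answer: (2, 0, 0)

Derivation:
step 0: pivot 62 → sign +
step 1: pivot 3/31 → sign +
signature = (2, 0, 0)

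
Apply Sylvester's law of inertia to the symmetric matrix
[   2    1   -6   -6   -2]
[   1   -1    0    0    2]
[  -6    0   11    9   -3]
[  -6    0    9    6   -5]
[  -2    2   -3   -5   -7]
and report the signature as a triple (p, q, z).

Answer: (3, 2, 0)

Derivation:
step 0: pivot 2 → sign +
step 1: pivot -3/2 → sign −
step 2: pivot -1 → sign −
step 3: pivot 3 → sign +
step 4: pivot 2/3 → sign +
signature = (3, 2, 0)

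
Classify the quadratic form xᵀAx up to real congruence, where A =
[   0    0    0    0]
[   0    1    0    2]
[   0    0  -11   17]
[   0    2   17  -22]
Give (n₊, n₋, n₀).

Answer: (2, 1, 1)

Derivation:
step 0: pivot 1 → sign +
step 1: pivot -11 → sign −
step 2: pivot 3/11 → sign +
step 3: row/col 3 already zero → sign 0
signature = (2, 1, 1)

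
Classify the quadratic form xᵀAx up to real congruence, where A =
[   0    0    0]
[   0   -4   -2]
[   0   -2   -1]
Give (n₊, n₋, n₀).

Answer: (0, 1, 2)

Derivation:
step 0: pivot -4 → sign −
step 1: row/col 1 already zero → sign 0
step 2: row/col 2 already zero → sign 0
signature = (0, 1, 2)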